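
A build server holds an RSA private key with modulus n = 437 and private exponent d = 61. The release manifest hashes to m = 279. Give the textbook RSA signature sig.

m^2 ≡ 279^2 = 77841 ≡ 55
m^4 ≡ 55^2 = 3025 ≡ 403
m^8 ≡ 403^2 = 162409 ≡ 282
m^16 ≡ 282^2 = 79524 ≡ 427
m^32 ≡ 427^2 = 182329 ≡ 100
61 = 32 + 16 + 8 + 4 + 1, so m^61 ≡ 100·427·282·403·279 ≡ 200 (mod 437)

200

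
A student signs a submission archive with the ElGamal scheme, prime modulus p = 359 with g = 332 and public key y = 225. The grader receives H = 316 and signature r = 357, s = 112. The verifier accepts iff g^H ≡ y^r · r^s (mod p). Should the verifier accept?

accept

Left side g^H mod p:
332^2 = 110224 ≡ 11
332^4 ≡ 11^2 = 121
332^8 ≡ 121^2 = 14641 ≡ 281
332^16 ≡ 281^2 = 78961 ≡ 340
332^32 ≡ 340^2 = 115600 ≡ 2
332^64 ≡ 2^2 = 4
332^128 ≡ 4^2 = 16
332^256 ≡ 16^2 = 256
316 = 256 + 32 + 16 + 8 + 4, so 332^316 ≡ 256·2·340·281·121 ≡ 50 (mod 359)
Right side y^r · r^s mod p:
225^2 = 50625 ≡ 6
225^4 ≡ 6^2 = 36
225^8 ≡ 36^2 = 1296 ≡ 219
225^16 ≡ 219^2 = 47961 ≡ 214
225^32 ≡ 214^2 = 45796 ≡ 203
225^64 ≡ 203^2 = 41209 ≡ 283
225^128 ≡ 283^2 = 80089 ≡ 32
225^256 ≡ 32^2 = 1024 ≡ 306
357 = 256 + 64 + 32 + 4 + 1, so 225^357 ≡ 306·283·203·36·225 ≡ 217 (mod 359)
357^2 = 127449 ≡ 4
357^4 ≡ 4^2 = 16
357^8 ≡ 16^2 = 256
357^16 ≡ 256^2 = 65536 ≡ 198
357^32 ≡ 198^2 = 39204 ≡ 73
357^64 ≡ 73^2 = 5329 ≡ 303
112 = 64 + 32 + 16, so 357^112 ≡ 303·73·198 ≡ 121 (mod 359)
217·121 = 26257 ≡ 50 (mod 359)
50 ≡ 50 (mod 359), so the signature is genuine.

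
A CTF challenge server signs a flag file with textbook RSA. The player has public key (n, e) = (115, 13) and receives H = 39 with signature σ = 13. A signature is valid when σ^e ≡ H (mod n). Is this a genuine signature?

forged

σ^2 ≡ 13^2 = 169 ≡ 54
σ^4 ≡ 54^2 = 2916 ≡ 41
σ^8 ≡ 41^2 = 1681 ≡ 71
13 = 8 + 4 + 1, so σ^13 ≡ 71·41·13 ≡ 8 (mod 115)
σ^13 mod 115 = 8, but H = 39.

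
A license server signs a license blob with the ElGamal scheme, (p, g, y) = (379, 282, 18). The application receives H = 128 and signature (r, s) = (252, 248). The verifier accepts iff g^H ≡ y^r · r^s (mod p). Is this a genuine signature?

genuine

Left side g^H mod p:
282^128 mod 379 = 45
Right side y^r · r^s mod p:
18^252 mod 379 = 327
252^248 mod 379 = 21
327·21 = 6867 ≡ 45 (mod 379)
45 ≡ 45 (mod 379), so the signature is genuine.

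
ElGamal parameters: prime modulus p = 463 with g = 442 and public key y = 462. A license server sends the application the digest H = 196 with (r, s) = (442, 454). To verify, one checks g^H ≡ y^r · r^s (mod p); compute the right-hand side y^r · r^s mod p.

Squares mod 463: 462^1≡462, 462^2≡1, 462^4≡1, 462^8≡1, 462^16≡1, 462^32≡1, 462^64≡1, 462^128≡1, 462^256≡1
442 = 256 + 128 + 32 + 16 + 8 + 2, so 462^442 ≡ 1·1·1·1·1·1 ≡ 1 (mod 463)
Squares mod 463: 442^1≡442, 442^2≡441, 442^4≡21, 442^8≡441, 442^16≡21, 442^32≡441, 442^64≡21, 442^128≡441, 442^256≡21
454 = 256 + 128 + 64 + 4 + 2, so 442^454 ≡ 21·441·21·21·441 ≡ 21 (mod 463)
y^r · r^s ≡ 1·21 = 21 ≡ 21 (mod 463)

21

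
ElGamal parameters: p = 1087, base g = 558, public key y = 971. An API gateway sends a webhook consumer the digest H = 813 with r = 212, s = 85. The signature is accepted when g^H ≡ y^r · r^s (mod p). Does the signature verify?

Left side g^H mod p:
558^2 = 311364 ≡ 482
558^4 ≡ 482^2 = 232324 ≡ 793
558^8 ≡ 793^2 = 628849 ≡ 563
558^16 ≡ 563^2 = 316969 ≡ 652
558^32 ≡ 652^2 = 425104 ≡ 87
558^64 ≡ 87^2 = 7569 ≡ 1047
558^128 ≡ 1047^2 = 1096209 ≡ 513
558^256 ≡ 513^2 = 263169 ≡ 115
558^512 ≡ 115^2 = 13225 ≡ 181
813 = 512 + 256 + 32 + 8 + 4 + 1, so 558^813 ≡ 181·115·87·563·793·558 ≡ 88 (mod 1087)
Right side y^r · r^s mod p:
971^2 = 942841 ≡ 412
971^4 ≡ 412^2 = 169744 ≡ 172
971^8 ≡ 172^2 = 29584 ≡ 235
971^16 ≡ 235^2 = 55225 ≡ 875
971^32 ≡ 875^2 = 765625 ≡ 377
971^64 ≡ 377^2 = 142129 ≡ 819
971^128 ≡ 819^2 = 670761 ≡ 82
212 = 128 + 64 + 16 + 4, so 971^212 ≡ 82·819·875·172 ≡ 812 (mod 1087)
212^2 = 44944 ≡ 377
212^4 ≡ 377^2 = 142129 ≡ 819
212^8 ≡ 819^2 = 670761 ≡ 82
212^16 ≡ 82^2 = 6724 ≡ 202
212^32 ≡ 202^2 = 40804 ≡ 585
212^64 ≡ 585^2 = 342225 ≡ 907
85 = 64 + 16 + 4 + 1, so 212^85 ≡ 907·202·819·212 ≡ 391 (mod 1087)
812·391 = 317492 ≡ 88 (mod 1087)
88 ≡ 88 (mod 1087), so the signature is genuine.

verifies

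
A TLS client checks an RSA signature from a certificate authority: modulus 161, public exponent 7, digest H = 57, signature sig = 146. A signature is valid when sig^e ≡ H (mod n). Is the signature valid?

Squares mod 161: sig^1≡146, sig^2≡64, sig^4≡71
7 = 4 + 2 + 1, so sig^7 ≡ 71·64·146 ≡ 104 (mod 161)
The recovered value 104 does not match the digest 57.

invalid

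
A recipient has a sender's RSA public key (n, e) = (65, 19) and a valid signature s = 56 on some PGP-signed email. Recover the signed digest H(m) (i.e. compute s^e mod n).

56

Squares mod 65: s^1≡56, s^2≡16, s^4≡61, s^8≡16, s^16≡61
19 = 16 + 2 + 1, so s^19 ≡ 61·16·56 ≡ 56 (mod 65)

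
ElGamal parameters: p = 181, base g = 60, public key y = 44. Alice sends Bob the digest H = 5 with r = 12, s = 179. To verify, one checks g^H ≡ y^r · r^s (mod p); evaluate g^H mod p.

108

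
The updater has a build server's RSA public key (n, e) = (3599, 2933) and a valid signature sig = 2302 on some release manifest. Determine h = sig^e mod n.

sig^2 ≡ 2302^2 = 5299204 ≡ 1476
sig^4 ≡ 1476^2 = 2178576 ≡ 1181
sig^8 ≡ 1181^2 = 1394761 ≡ 1948
sig^16 ≡ 1948^2 = 3794704 ≡ 1358
sig^32 ≡ 1358^2 = 1844164 ≡ 1476
sig^64 ≡ 1476^2 = 2178576 ≡ 1181
sig^128 ≡ 1181^2 = 1394761 ≡ 1948
sig^256 ≡ 1948^2 = 3794704 ≡ 1358
sig^512 ≡ 1358^2 = 1844164 ≡ 1476
sig^1024 ≡ 1476^2 = 2178576 ≡ 1181
sig^2048 ≡ 1181^2 = 1394761 ≡ 1948
2933 = 2048 + 512 + 256 + 64 + 32 + 16 + 4 + 1, so sig^2933 ≡ 1948·1476·1358·1181·1476·1358·1181·2302 ≡ 1712 (mod 3599)

1712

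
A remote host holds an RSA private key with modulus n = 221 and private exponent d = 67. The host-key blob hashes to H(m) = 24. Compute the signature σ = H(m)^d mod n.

(H(m))^2 ≡ 24^2 = 576 ≡ 134
(H(m))^4 ≡ 134^2 = 17956 ≡ 55
(H(m))^8 ≡ 55^2 = 3025 ≡ 152
(H(m))^16 ≡ 152^2 = 23104 ≡ 120
(H(m))^32 ≡ 120^2 = 14400 ≡ 35
(H(m))^64 ≡ 35^2 = 1225 ≡ 120
67 = 64 + 2 + 1, so (H(m))^67 ≡ 120·134·24 ≡ 54 (mod 221)

54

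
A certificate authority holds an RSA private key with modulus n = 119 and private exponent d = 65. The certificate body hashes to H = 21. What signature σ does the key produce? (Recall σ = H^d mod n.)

Squares mod 119: H^1≡21, H^2≡84, H^4≡35, H^8≡35, H^16≡35, H^32≡35, H^64≡35
65 = 64 + 1, so H^65 ≡ 35·21 ≡ 21 (mod 119)

21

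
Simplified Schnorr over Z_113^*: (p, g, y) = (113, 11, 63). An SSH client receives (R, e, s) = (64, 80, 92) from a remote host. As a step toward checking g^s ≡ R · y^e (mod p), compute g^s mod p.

85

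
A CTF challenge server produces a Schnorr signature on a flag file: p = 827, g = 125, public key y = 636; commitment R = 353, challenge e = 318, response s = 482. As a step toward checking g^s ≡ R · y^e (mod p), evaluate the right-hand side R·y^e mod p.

636^2 = 404496 ≡ 93
636^4 ≡ 93^2 = 8649 ≡ 379
636^8 ≡ 379^2 = 143641 ≡ 570
636^16 ≡ 570^2 = 324900 ≡ 716
636^32 ≡ 716^2 = 512656 ≡ 743
636^64 ≡ 743^2 = 552049 ≡ 440
636^128 ≡ 440^2 = 193600 ≡ 82
636^256 ≡ 82^2 = 6724 ≡ 108
318 = 256 + 32 + 16 + 8 + 4 + 2, so 636^318 ≡ 108·743·716·570·379·93 ≡ 591 (mod 827)
R · y^e ≡ 353·591 = 208623 ≡ 219 (mod 827)

219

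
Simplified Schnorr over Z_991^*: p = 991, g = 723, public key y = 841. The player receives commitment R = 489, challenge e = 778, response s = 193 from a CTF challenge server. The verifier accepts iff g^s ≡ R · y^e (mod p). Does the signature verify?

g^s mod p:
723^2 = 522729 ≡ 472
723^4 ≡ 472^2 = 222784 ≡ 800
723^8 ≡ 800^2 = 640000 ≡ 805
723^16 ≡ 805^2 = 648025 ≡ 902
723^32 ≡ 902^2 = 813604 ≡ 984
723^64 ≡ 984^2 = 968256 ≡ 49
723^128 ≡ 49^2 = 2401 ≡ 419
193 = 128 + 64 + 1, so 723^193 ≡ 419·49·723 ≡ 715 (mod 991)
R · y^e mod p:
841^2 = 707281 ≡ 698
841^4 ≡ 698^2 = 487204 ≡ 623
841^8 ≡ 623^2 = 388129 ≡ 648
841^16 ≡ 648^2 = 419904 ≡ 711
841^32 ≡ 711^2 = 505521 ≡ 111
841^64 ≡ 111^2 = 12321 ≡ 429
841^128 ≡ 429^2 = 184041 ≡ 706
841^256 ≡ 706^2 = 498436 ≡ 954
841^512 ≡ 954^2 = 910116 ≡ 378
778 = 512 + 256 + 8 + 2, so 841^778 ≡ 378·954·648·698 ≡ 881 (mod 991)
489·881 = 430809 ≡ 715 (mod 991)
715 ≡ 715 (mod 991); signature holds.

verifies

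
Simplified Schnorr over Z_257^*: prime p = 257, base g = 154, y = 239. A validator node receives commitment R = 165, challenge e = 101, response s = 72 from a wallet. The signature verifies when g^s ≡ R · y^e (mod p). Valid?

no

g^s mod p:
Squares mod 257: 154^1≡154, 154^2≡72, 154^4≡44, 154^8≡137, 154^16≡8, 154^32≡64, 154^64≡241
72 = 64 + 8, so 154^72 ≡ 241·137 ≡ 121 (mod 257)
R · y^e mod p:
Squares mod 257: 239^1≡239, 239^2≡67, 239^4≡120, 239^8≡8, 239^16≡64, 239^32≡241, 239^64≡256
101 = 64 + 32 + 4 + 1, so 239^101 ≡ 256·241·120·239 ≡ 135 (mod 257)
165·135 = 22275 ≡ 173 (mod 257)
121 ≠ 173; the check fails.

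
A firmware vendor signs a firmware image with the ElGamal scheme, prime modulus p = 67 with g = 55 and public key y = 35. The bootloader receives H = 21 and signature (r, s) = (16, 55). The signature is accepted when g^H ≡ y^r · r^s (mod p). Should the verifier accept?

Left side g^H mod p:
55^21 mod 67 = 59
Right side y^r · r^s mod p:
35^16 mod 67 = 36
16^55 mod 67 = 37
36·37 = 1332 ≡ 59 (mod 67)
59 ≡ 59 (mod 67), so the signature is genuine.

accept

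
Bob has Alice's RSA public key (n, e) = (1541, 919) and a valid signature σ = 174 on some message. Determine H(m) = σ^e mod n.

627

σ^2 ≡ 174^2 = 30276 ≡ 997
σ^4 ≡ 997^2 = 994009 ≡ 64
σ^8 ≡ 64^2 = 4096 ≡ 1014
σ^16 ≡ 1014^2 = 1028196 ≡ 349
σ^32 ≡ 349^2 = 121801 ≡ 62
σ^64 ≡ 62^2 = 3844 ≡ 762
σ^128 ≡ 762^2 = 580644 ≡ 1228
σ^256 ≡ 1228^2 = 1507984 ≡ 886
σ^512 ≡ 886^2 = 784996 ≡ 627
919 = 512 + 256 + 128 + 16 + 4 + 2 + 1, so σ^919 ≡ 627·886·1228·349·64·997·174 ≡ 627 (mod 1541)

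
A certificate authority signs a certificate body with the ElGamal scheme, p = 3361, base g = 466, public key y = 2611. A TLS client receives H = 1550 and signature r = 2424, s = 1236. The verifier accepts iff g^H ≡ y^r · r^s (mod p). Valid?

Left side g^H mod p:
466^1550 mod 3361 = 1312
Right side y^r · r^s mod p:
2611^2424 mod 3361 = 604
2424^1236 mod 3361 = 1639
604·1639 = 989956 ≡ 1822 (mod 3361)
1312 ≠ 1822, so verification fails.

no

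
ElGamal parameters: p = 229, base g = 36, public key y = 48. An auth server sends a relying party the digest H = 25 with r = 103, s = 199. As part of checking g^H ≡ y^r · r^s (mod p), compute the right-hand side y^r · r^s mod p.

Squares mod 229: 48^1≡48, 48^2≡14, 48^4≡196, 48^8≡173, 48^16≡159, 48^32≡91, 48^64≡37
103 = 64 + 32 + 4 + 2 + 1, so 48^103 ≡ 37·91·196·14·48 ≡ 3 (mod 229)
Squares mod 229: 103^1≡103, 103^2≡75, 103^4≡129, 103^8≡153, 103^16≡51, 103^32≡82, 103^64≡83, 103^128≡19
199 = 128 + 64 + 4 + 2 + 1, so 103^199 ≡ 19·83·129·75·103 ≡ 97 (mod 229)
y^r · r^s ≡ 3·97 = 291 ≡ 62 (mod 229)

62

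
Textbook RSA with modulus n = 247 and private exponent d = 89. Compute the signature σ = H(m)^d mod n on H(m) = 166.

Squares mod 247: (H(m))^1≡166, (H(m))^2≡139, (H(m))^4≡55, (H(m))^8≡61, (H(m))^16≡16, (H(m))^32≡9, (H(m))^64≡81
89 = 64 + 16 + 8 + 1, so (H(m))^89 ≡ 81·16·61·166 ≡ 186 (mod 247)

186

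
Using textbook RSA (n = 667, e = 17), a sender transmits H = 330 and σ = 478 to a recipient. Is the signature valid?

valid

σ^2 ≡ 478^2 = 228484 ≡ 370
σ^4 ≡ 370^2 = 136900 ≡ 165
σ^8 ≡ 165^2 = 27225 ≡ 545
σ^16 ≡ 545^2 = 297025 ≡ 210
17 = 16 + 1, so σ^17 ≡ 210·478 ≡ 330 (mod 667)
Since 330 equals the digest 330, verification succeeds.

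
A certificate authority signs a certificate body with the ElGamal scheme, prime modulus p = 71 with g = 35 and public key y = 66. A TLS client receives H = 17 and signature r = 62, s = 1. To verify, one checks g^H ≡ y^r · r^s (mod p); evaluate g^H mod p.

59

35^2 = 1225 ≡ 18
35^4 ≡ 18^2 = 324 ≡ 40
35^8 ≡ 40^2 = 1600 ≡ 38
35^16 ≡ 38^2 = 1444 ≡ 24
17 = 16 + 1, so 35^17 ≡ 24·35 ≡ 59 (mod 71)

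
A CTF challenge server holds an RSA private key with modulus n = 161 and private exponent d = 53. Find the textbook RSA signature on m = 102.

135

m^2 ≡ 102^2 = 10404 ≡ 100
m^4 ≡ 100^2 = 10000 ≡ 18
m^8 ≡ 18^2 = 324 ≡ 2
m^16 ≡ 2^2 = 4
m^32 ≡ 4^2 = 16
53 = 32 + 16 + 4 + 1, so m^53 ≡ 16·4·18·102 ≡ 135 (mod 161)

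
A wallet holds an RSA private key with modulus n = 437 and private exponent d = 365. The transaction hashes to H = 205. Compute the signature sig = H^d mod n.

H^2 ≡ 205^2 = 42025 ≡ 73
H^4 ≡ 73^2 = 5329 ≡ 85
H^8 ≡ 85^2 = 7225 ≡ 233
H^16 ≡ 233^2 = 54289 ≡ 101
H^32 ≡ 101^2 = 10201 ≡ 150
H^64 ≡ 150^2 = 22500 ≡ 213
H^128 ≡ 213^2 = 45369 ≡ 358
H^256 ≡ 358^2 = 128164 ≡ 123
365 = 256 + 64 + 32 + 8 + 4 + 1, so H^365 ≡ 123·213·150·233·85·205 ≡ 249 (mod 437)

249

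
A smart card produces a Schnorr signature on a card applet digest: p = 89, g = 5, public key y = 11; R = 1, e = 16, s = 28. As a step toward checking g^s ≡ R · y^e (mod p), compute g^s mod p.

5^2 = 25
5^4 ≡ 25^2 = 625 ≡ 2
5^8 ≡ 2^2 = 4
5^16 ≡ 4^2 = 16
28 = 16 + 8 + 4, so 5^28 ≡ 16·4·2 ≡ 39 (mod 89)

39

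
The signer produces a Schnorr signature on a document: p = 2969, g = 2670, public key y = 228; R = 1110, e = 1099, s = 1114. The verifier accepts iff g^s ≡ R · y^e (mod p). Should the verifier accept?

g^s mod p:
2670^2 = 7128900 ≡ 331
2670^4 ≡ 331^2 = 109561 ≡ 2677
2670^8 ≡ 2677^2 = 7166329 ≡ 2132
2670^16 ≡ 2132^2 = 4545424 ≡ 2854
2670^32 ≡ 2854^2 = 8145316 ≡ 1349
2670^64 ≡ 1349^2 = 1819801 ≡ 2773
2670^128 ≡ 2773^2 = 7689529 ≡ 2788
2670^256 ≡ 2788^2 = 7772944 ≡ 102
2670^512 ≡ 102^2 = 10404 ≡ 1497
2670^1024 ≡ 1497^2 = 2241009 ≡ 2383
1114 = 1024 + 64 + 16 + 8 + 2, so 2670^1114 ≡ 2383·2773·2854·2132·331 ≡ 639 (mod 2969)
R · y^e mod p:
228^2 = 51984 ≡ 1511
228^4 ≡ 1511^2 = 2283121 ≡ 2929
228^8 ≡ 2929^2 = 8579041 ≡ 1600
228^16 ≡ 1600^2 = 2560000 ≡ 722
228^32 ≡ 722^2 = 521284 ≡ 1709
228^64 ≡ 1709^2 = 2920681 ≡ 2154
228^128 ≡ 2154^2 = 4639716 ≡ 2138
228^256 ≡ 2138^2 = 4571044 ≡ 1753
228^512 ≡ 1753^2 = 3073009 ≡ 94
228^1024 ≡ 94^2 = 8836 ≡ 2898
1099 = 1024 + 64 + 8 + 2 + 1, so 228^1099 ≡ 2898·2154·1600·1511·228 ≡ 1790 (mod 2969)
1110·1790 = 1986900 ≡ 639 (mod 2969)
639 ≡ 639 (mod 2969); signature holds.

accept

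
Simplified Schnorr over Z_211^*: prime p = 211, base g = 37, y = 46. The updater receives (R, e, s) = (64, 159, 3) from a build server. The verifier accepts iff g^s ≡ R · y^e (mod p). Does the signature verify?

g^s mod p:
37^3 mod 211 = 13
R · y^e mod p:
46^159 mod 211 = 109
64·109 = 6976 ≡ 13 (mod 211)
13 ≡ 13 (mod 211); signature holds.

verifies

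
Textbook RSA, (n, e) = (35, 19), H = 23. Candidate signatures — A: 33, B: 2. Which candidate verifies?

B

Candidate A: 33^19 mod 35 = 12
Candidate B: 2^19 mod 35 = 23
  → matches H = 23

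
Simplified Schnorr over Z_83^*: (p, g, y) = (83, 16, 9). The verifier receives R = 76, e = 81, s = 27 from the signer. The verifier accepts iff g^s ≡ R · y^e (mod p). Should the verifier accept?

g^s mod p:
16^2 = 256 ≡ 7
16^4 ≡ 7^2 = 49
16^8 ≡ 49^2 = 2401 ≡ 77
16^16 ≡ 77^2 = 5929 ≡ 36
27 = 16 + 8 + 2 + 1, so 16^27 ≡ 36·77·7·16 ≡ 44 (mod 83)
R · y^e mod p:
9^2 = 81
9^4 ≡ 81^2 = 6561 ≡ 4
9^8 ≡ 4^2 = 16
9^16 ≡ 16^2 = 256 ≡ 7
9^32 ≡ 7^2 = 49
9^64 ≡ 49^2 = 2401 ≡ 77
81 = 64 + 16 + 1, so 9^81 ≡ 77·7·9 ≡ 37 (mod 83)
76·37 = 2812 ≡ 73 (mod 83)
44 ≠ 73; the check fails.

reject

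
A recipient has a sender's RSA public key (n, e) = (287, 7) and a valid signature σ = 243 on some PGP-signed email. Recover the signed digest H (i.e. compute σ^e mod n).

68

σ^2 ≡ 243^2 = 59049 ≡ 214
σ^4 ≡ 214^2 = 45796 ≡ 163
7 = 4 + 2 + 1, so σ^7 ≡ 163·214·243 ≡ 68 (mod 287)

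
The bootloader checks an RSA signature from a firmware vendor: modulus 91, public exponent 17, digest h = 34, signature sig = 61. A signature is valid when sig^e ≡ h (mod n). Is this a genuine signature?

forged

Squares mod 91: sig^1≡61, sig^2≡81, sig^4≡9, sig^8≡81, sig^16≡9
17 = 16 + 1, so sig^17 ≡ 9·61 ≡ 3 (mod 91)
sig^17 mod 91 = 3, but h = 34.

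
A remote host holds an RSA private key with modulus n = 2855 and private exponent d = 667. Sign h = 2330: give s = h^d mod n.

40

h^2 ≡ 2330^2 = 5428900 ≡ 1545
h^4 ≡ 1545^2 = 2387025 ≡ 245
h^8 ≡ 245^2 = 60025 ≡ 70
h^16 ≡ 70^2 = 4900 ≡ 2045
h^32 ≡ 2045^2 = 4182025 ≡ 2305
h^64 ≡ 2305^2 = 5313025 ≡ 2725
h^128 ≡ 2725^2 = 7425625 ≡ 2625
h^256 ≡ 2625^2 = 6890625 ≡ 1510
h^512 ≡ 1510^2 = 2280100 ≡ 1810
667 = 512 + 128 + 16 + 8 + 2 + 1, so h^667 ≡ 1810·2625·2045·70·1545·2330 ≡ 40 (mod 2855)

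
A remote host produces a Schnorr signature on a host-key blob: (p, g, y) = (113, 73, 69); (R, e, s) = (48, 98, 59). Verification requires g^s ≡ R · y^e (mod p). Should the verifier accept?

accept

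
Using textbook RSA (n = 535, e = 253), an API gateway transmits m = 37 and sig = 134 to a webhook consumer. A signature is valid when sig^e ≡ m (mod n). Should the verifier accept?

Squares mod 535: sig^1≡134, sig^2≡301, sig^4≡186, sig^8≡356, sig^16≡476, sig^32≡271, sig^64≡146, sig^128≡451
253 = 128 + 64 + 32 + 16 + 8 + 4 + 1, so sig^253 ≡ 451·146·271·476·356·186·134 ≡ 44 (mod 535)
44 ≠ 37, so verification fails.

reject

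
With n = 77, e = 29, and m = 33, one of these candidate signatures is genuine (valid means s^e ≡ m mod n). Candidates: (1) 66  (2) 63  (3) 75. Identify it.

1

Candidate 1: Squares mod 77: 66^1≡66, 66^2≡44, 66^4≡11, 66^8≡44, 66^16≡11; 29 = 16 + 8 + 4 + 1, so 66^29 ≡ 11·44·11·66 ≡ 33 (mod 77)
  → matches m = 33
Candidate 2: Squares mod 77: 63^1≡63, 63^2≡42, 63^4≡70, 63^8≡49, 63^16≡14; 29 = 16 + 8 + 4 + 1, so 63^29 ≡ 14·49·70·63 ≡ 7 (mod 77)
Candidate 3: Squares mod 77: 75^1≡75, 75^2≡4, 75^4≡16, 75^8≡25, 75^16≡9; 29 = 16 + 8 + 4 + 1, so 75^29 ≡ 9·25·16·75 ≡ 38 (mod 77)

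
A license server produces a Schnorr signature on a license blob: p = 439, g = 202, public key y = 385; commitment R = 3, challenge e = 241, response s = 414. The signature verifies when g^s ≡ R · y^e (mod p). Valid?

g^s mod p:
202^2 = 40804 ≡ 416
202^4 ≡ 416^2 = 173056 ≡ 90
202^8 ≡ 90^2 = 8100 ≡ 198
202^16 ≡ 198^2 = 39204 ≡ 133
202^32 ≡ 133^2 = 17689 ≡ 129
202^64 ≡ 129^2 = 16641 ≡ 398
202^128 ≡ 398^2 = 158404 ≡ 364
202^256 ≡ 364^2 = 132496 ≡ 357
414 = 256 + 128 + 16 + 8 + 4 + 2, so 202^414 ≡ 357·364·133·198·90·416 ≡ 73 (mod 439)
R · y^e mod p:
385^2 = 148225 ≡ 282
385^4 ≡ 282^2 = 79524 ≡ 65
385^8 ≡ 65^2 = 4225 ≡ 274
385^16 ≡ 274^2 = 75076 ≡ 7
385^32 ≡ 7^2 = 49
385^64 ≡ 49^2 = 2401 ≡ 206
385^128 ≡ 206^2 = 42436 ≡ 292
241 = 128 + 64 + 32 + 16 + 1, so 385^241 ≡ 292·206·49·7·385 ≡ 122 (mod 439)
3·122 = 366 ≡ 366 (mod 439)
73 ≠ 366; the check fails.

no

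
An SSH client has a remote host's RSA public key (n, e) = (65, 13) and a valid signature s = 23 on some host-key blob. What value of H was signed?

Squares mod 65: s^1≡23, s^2≡9, s^4≡16, s^8≡61
13 = 8 + 4 + 1, so s^13 ≡ 61·16·23 ≡ 23 (mod 65)

23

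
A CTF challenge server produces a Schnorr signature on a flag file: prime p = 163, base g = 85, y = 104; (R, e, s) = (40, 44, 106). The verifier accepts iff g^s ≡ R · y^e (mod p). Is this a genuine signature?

forged

g^s mod p:
85^2 = 7225 ≡ 53
85^4 ≡ 53^2 = 2809 ≡ 38
85^8 ≡ 38^2 = 1444 ≡ 140
85^16 ≡ 140^2 = 19600 ≡ 40
85^32 ≡ 40^2 = 1600 ≡ 133
85^64 ≡ 133^2 = 17689 ≡ 85
106 = 64 + 32 + 8 + 2, so 85^106 ≡ 85·133·140·53 ≡ 40 (mod 163)
R · y^e mod p:
104^2 = 10816 ≡ 58
104^4 ≡ 58^2 = 3364 ≡ 104
104^8 ≡ 104^2 = 10816 ≡ 58
104^16 ≡ 58^2 = 3364 ≡ 104
104^32 ≡ 104^2 = 10816 ≡ 58
44 = 32 + 8 + 4, so 104^44 ≡ 58·58·104 ≡ 58 (mod 163)
40·58 = 2320 ≡ 38 (mod 163)
40 ≠ 38; the check fails.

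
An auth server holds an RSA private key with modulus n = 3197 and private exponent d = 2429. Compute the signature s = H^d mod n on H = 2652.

Squares mod 3197: H^1≡2652, H^2≡2901, H^4≡1297, H^8≡587, H^16≡2490, H^32≡1117, H^64≡859, H^128≡2571, H^256≡1842, H^512≡947, H^1024≡1649, H^2048≡1751
2429 = 2048 + 256 + 64 + 32 + 16 + 8 + 4 + 1, so H^2429 ≡ 1751·1842·859·1117·2490·587·1297·2652 ≡ 1993 (mod 3197)

1993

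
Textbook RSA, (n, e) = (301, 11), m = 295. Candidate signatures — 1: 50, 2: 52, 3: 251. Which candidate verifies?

1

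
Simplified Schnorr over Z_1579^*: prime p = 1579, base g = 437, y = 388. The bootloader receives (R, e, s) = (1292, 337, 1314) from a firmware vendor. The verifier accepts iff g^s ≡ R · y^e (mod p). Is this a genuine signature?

genuine

g^s mod p:
437^2 = 190969 ≡ 1489
437^4 ≡ 1489^2 = 2217121 ≡ 205
437^8 ≡ 205^2 = 42025 ≡ 971
437^16 ≡ 971^2 = 942841 ≡ 178
437^32 ≡ 178^2 = 31684 ≡ 104
437^64 ≡ 104^2 = 10816 ≡ 1342
437^128 ≡ 1342^2 = 1800964 ≡ 904
437^256 ≡ 904^2 = 817216 ≡ 873
437^512 ≡ 873^2 = 762129 ≡ 1051
437^1024 ≡ 1051^2 = 1104601 ≡ 880
1314 = 1024 + 256 + 32 + 2, so 437^1314 ≡ 880·873·104·1489 ≡ 125 (mod 1579)
R · y^e mod p:
388^2 = 150544 ≡ 539
388^4 ≡ 539^2 = 290521 ≡ 1564
388^8 ≡ 1564^2 = 2446096 ≡ 225
388^16 ≡ 225^2 = 50625 ≡ 97
388^32 ≡ 97^2 = 9409 ≡ 1514
388^64 ≡ 1514^2 = 2292196 ≡ 1067
388^128 ≡ 1067^2 = 1138489 ≡ 30
388^256 ≡ 30^2 = 900
337 = 256 + 64 + 16 + 1, so 388^337 ≡ 900·1067·97·388 ≡ 1375 (mod 1579)
1292·1375 = 1776500 ≡ 125 (mod 1579)
125 ≡ 125 (mod 1579); signature holds.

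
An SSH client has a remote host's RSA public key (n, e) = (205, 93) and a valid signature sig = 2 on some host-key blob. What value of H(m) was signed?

197

sig^2 ≡ 2^2 = 4
sig^4 ≡ 4^2 = 16
sig^8 ≡ 16^2 = 256 ≡ 51
sig^16 ≡ 51^2 = 2601 ≡ 141
sig^32 ≡ 141^2 = 19881 ≡ 201
sig^64 ≡ 201^2 = 40401 ≡ 16
93 = 64 + 16 + 8 + 4 + 1, so sig^93 ≡ 16·141·51·16·2 ≡ 197 (mod 205)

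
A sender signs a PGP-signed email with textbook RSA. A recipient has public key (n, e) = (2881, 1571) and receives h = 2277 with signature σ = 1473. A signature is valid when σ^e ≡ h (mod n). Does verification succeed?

passes

σ^2 ≡ 1473^2 = 2169729 ≡ 336
σ^4 ≡ 336^2 = 112896 ≡ 537
σ^8 ≡ 537^2 = 288369 ≡ 269
σ^16 ≡ 269^2 = 72361 ≡ 336
σ^32 ≡ 336^2 = 112896 ≡ 537
σ^64 ≡ 537^2 = 288369 ≡ 269
σ^128 ≡ 269^2 = 72361 ≡ 336
σ^256 ≡ 336^2 = 112896 ≡ 537
σ^512 ≡ 537^2 = 288369 ≡ 269
σ^1024 ≡ 269^2 = 72361 ≡ 336
1571 = 1024 + 512 + 32 + 2 + 1, so σ^1571 ≡ 336·269·537·336·1473 ≡ 2277 (mod 2881)
2277 = h, so the signature checks out.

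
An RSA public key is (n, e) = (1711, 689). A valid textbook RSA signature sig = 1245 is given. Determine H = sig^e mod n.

385

sig^689 mod 1711 = 385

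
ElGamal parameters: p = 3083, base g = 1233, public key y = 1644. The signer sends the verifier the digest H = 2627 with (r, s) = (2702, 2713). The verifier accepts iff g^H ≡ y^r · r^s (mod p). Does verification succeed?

passes

Left side g^H mod p:
1233^2 = 1520289 ≡ 370
1233^4 ≡ 370^2 = 136900 ≡ 1248
1233^8 ≡ 1248^2 = 1557504 ≡ 589
1233^16 ≡ 589^2 = 346921 ≡ 1625
1233^32 ≡ 1625^2 = 2640625 ≡ 1577
1233^64 ≡ 1577^2 = 2486929 ≡ 2031
1233^128 ≡ 2031^2 = 4124961 ≡ 2990
1233^256 ≡ 2990^2 = 8940100 ≡ 2483
1233^512 ≡ 2483^2 = 6165289 ≡ 2372
1233^1024 ≡ 2372^2 = 5626384 ≡ 2992
1233^2048 ≡ 2992^2 = 8952064 ≡ 2115
2627 = 2048 + 512 + 64 + 2 + 1, so 1233^2627 ≡ 2115·2372·2031·370·1233 ≡ 892 (mod 3083)
Right side y^r · r^s mod p:
1644^2 = 2702736 ≡ 2028
1644^4 ≡ 2028^2 = 4112784 ≡ 62
1644^8 ≡ 62^2 = 3844 ≡ 761
1644^16 ≡ 761^2 = 579121 ≡ 2600
1644^32 ≡ 2600^2 = 6760000 ≡ 2064
1644^64 ≡ 2064^2 = 4260096 ≡ 2473
1644^128 ≡ 2473^2 = 6115729 ≡ 2140
1644^256 ≡ 2140^2 = 4579600 ≡ 1345
1644^512 ≡ 1345^2 = 1809025 ≡ 2387
1644^1024 ≡ 2387^2 = 5697769 ≡ 385
1644^2048 ≡ 385^2 = 148225 ≡ 241
2702 = 2048 + 512 + 128 + 8 + 4 + 2, so 1644^2702 ≡ 241·2387·2140·761·62·2028 ≡ 2538 (mod 3083)
2702^2 = 7300804 ≡ 260
2702^4 ≡ 260^2 = 67600 ≡ 2857
2702^8 ≡ 2857^2 = 8162449 ≡ 1748
2702^16 ≡ 1748^2 = 3055504 ≡ 251
2702^32 ≡ 251^2 = 63001 ≡ 1341
2702^64 ≡ 1341^2 = 1798281 ≡ 892
2702^128 ≡ 892^2 = 795664 ≡ 250
2702^256 ≡ 250^2 = 62500 ≡ 840
2702^512 ≡ 840^2 = 705600 ≡ 2676
2702^1024 ≡ 2676^2 = 7160976 ≡ 2250
2702^2048 ≡ 2250^2 = 5062500 ≡ 214
2713 = 2048 + 512 + 128 + 16 + 8 + 1, so 2702^2713 ≡ 214·2676·250·251·1748·2702 ≡ 2906 (mod 3083)
2538·2906 = 7375428 ≡ 892 (mod 3083)
892 ≡ 892 (mod 3083), so the signature is genuine.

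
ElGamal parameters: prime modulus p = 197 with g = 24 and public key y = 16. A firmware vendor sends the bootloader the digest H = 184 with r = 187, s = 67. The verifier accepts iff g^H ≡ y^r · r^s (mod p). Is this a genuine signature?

Left side g^H mod p:
24^2 = 576 ≡ 182
24^4 ≡ 182^2 = 33124 ≡ 28
24^8 ≡ 28^2 = 784 ≡ 193
24^16 ≡ 193^2 = 37249 ≡ 16
24^32 ≡ 16^2 = 256 ≡ 59
24^64 ≡ 59^2 = 3481 ≡ 132
24^128 ≡ 132^2 = 17424 ≡ 88
184 = 128 + 32 + 16 + 8, so 24^184 ≡ 88·59·16·193 ≡ 51 (mod 197)
Right side y^r · r^s mod p:
16^2 = 256 ≡ 59
16^4 ≡ 59^2 = 3481 ≡ 132
16^8 ≡ 132^2 = 17424 ≡ 88
16^16 ≡ 88^2 = 7744 ≡ 61
16^32 ≡ 61^2 = 3721 ≡ 175
16^64 ≡ 175^2 = 30625 ≡ 90
16^128 ≡ 90^2 = 8100 ≡ 23
187 = 128 + 32 + 16 + 8 + 2 + 1, so 16^187 ≡ 23·175·61·88·59·16 ≡ 34 (mod 197)
187^2 = 34969 ≡ 100
187^4 ≡ 100^2 = 10000 ≡ 150
187^8 ≡ 150^2 = 22500 ≡ 42
187^16 ≡ 42^2 = 1764 ≡ 188
187^32 ≡ 188^2 = 35344 ≡ 81
187^64 ≡ 81^2 = 6561 ≡ 60
67 = 64 + 2 + 1, so 187^67 ≡ 60·100·187 ≡ 85 (mod 197)
34·85 = 2890 ≡ 132 (mod 197)
51 ≠ 132, so verification fails.

forged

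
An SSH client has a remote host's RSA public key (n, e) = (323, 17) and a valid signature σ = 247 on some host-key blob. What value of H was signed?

247

σ^2 ≡ 247^2 = 61009 ≡ 285
σ^4 ≡ 285^2 = 81225 ≡ 152
σ^8 ≡ 152^2 = 23104 ≡ 171
σ^16 ≡ 171^2 = 29241 ≡ 171
17 = 16 + 1, so σ^17 ≡ 171·247 ≡ 247 (mod 323)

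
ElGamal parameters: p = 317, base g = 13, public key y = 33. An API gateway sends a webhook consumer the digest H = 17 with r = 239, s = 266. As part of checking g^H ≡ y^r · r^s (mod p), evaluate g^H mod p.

13^2 = 169
13^4 ≡ 169^2 = 28561 ≡ 31
13^8 ≡ 31^2 = 961 ≡ 10
13^16 ≡ 10^2 = 100
17 = 16 + 1, so 13^17 ≡ 100·13 ≡ 32 (mod 317)

32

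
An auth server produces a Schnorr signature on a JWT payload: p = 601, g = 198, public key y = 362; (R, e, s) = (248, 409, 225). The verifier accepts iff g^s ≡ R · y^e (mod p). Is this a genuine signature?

forged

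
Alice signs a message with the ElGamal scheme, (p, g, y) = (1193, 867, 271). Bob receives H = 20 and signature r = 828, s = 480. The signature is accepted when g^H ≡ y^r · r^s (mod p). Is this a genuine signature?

Left side g^H mod p:
Squares mod 1193: 867^1≡867, 867^2≡99, 867^4≡257, 867^8≡434, 867^16≡1055
20 = 16 + 4, so 867^20 ≡ 1055·257 ≡ 324 (mod 1193)
Right side y^r · r^s mod p:
Squares mod 1193: 271^1≡271, 271^2≡668, 271^4≡42, 271^8≡571, 271^16≡352, 271^32≡1025, 271^64≡785, 271^128≡637, 271^256≡149, 271^512≡727
828 = 512 + 256 + 32 + 16 + 8 + 4, so 271^828 ≡ 727·149·1025·352·571·42 ≡ 968 (mod 1193)
Squares mod 1193: 828^1≡828, 828^2≡802, 828^4≡177, 828^8≡311, 828^16≡88, 828^32≡586, 828^64≡1005, 828^128≡747, 828^256≡878
480 = 256 + 128 + 64 + 32, so 828^480 ≡ 878·747·1005·586 ≡ 94 (mod 1193)
968·94 = 90992 ≡ 324 (mod 1193)
324 ≡ 324 (mod 1193), so the signature is genuine.

genuine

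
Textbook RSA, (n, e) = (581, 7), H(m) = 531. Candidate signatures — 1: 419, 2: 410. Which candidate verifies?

1

Candidate 1: Squares mod 581: 419^1≡419, 419^2≡99, 419^4≡505; 7 = 4 + 2 + 1, so 419^7 ≡ 505·99·419 ≡ 531 (mod 581)
  → matches H(m) = 531
Candidate 2: Squares mod 581: 410^1≡410, 410^2≡191, 410^4≡459; 7 = 4 + 2 + 1, so 410^7 ≡ 459·191·410 ≡ 144 (mod 581)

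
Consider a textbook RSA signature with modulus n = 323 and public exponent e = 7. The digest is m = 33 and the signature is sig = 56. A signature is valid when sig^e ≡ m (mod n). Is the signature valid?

sig^2 ≡ 56^2 = 3136 ≡ 229
sig^4 ≡ 229^2 = 52441 ≡ 115
7 = 4 + 2 + 1, so sig^7 ≡ 115·229·56 ≡ 265 (mod 323)
The recovered value 265 does not match the digest 33.

invalid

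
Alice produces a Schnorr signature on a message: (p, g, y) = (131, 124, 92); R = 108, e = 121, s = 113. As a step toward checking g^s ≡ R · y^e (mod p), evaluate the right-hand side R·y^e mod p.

87

Squares mod 131: 92^1≡92, 92^2≡80, 92^4≡112, 92^8≡99, 92^16≡107, 92^32≡52, 92^64≡84
121 = 64 + 32 + 16 + 8 + 1, so 92^121 ≡ 84·52·107·99·92 ≡ 19 (mod 131)
R · y^e ≡ 108·19 = 2052 ≡ 87 (mod 131)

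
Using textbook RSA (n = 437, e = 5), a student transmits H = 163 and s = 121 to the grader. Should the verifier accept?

accept

s^2 ≡ 121^2 = 14641 ≡ 220
s^4 ≡ 220^2 = 48400 ≡ 330
5 = 4 + 1, so s^5 ≡ 330·121 ≡ 163 (mod 437)
163 = H, so the signature checks out.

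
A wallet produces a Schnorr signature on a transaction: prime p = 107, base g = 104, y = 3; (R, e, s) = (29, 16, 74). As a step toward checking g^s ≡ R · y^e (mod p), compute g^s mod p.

33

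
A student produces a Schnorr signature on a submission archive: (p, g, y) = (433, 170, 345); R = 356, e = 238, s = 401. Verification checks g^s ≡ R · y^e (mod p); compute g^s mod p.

170^2 = 28900 ≡ 322
170^4 ≡ 322^2 = 103684 ≡ 197
170^8 ≡ 197^2 = 38809 ≡ 272
170^16 ≡ 272^2 = 73984 ≡ 374
170^32 ≡ 374^2 = 139876 ≡ 17
170^64 ≡ 17^2 = 289
170^128 ≡ 289^2 = 83521 ≡ 385
170^256 ≡ 385^2 = 148225 ≡ 139
401 = 256 + 128 + 16 + 1, so 170^401 ≡ 139·385·374·170 ≡ 10 (mod 433)

10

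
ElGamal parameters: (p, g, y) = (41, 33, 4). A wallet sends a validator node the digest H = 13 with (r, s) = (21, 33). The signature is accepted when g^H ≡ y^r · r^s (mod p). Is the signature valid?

valid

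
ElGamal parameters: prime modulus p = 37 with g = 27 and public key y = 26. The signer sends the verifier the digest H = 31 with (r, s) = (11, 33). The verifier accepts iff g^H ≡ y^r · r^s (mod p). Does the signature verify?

Left side g^H mod p:
27^2 = 729 ≡ 26
27^4 ≡ 26^2 = 676 ≡ 10
27^8 ≡ 10^2 = 100 ≡ 26
27^16 ≡ 26^2 = 676 ≡ 10
31 = 16 + 8 + 4 + 2 + 1, so 27^31 ≡ 10·26·10·26·27 ≡ 27 (mod 37)
Right side y^r · r^s mod p:
26^2 = 676 ≡ 10
26^4 ≡ 10^2 = 100 ≡ 26
26^8 ≡ 26^2 = 676 ≡ 10
11 = 8 + 2 + 1, so 26^11 ≡ 10·10·26 ≡ 10 (mod 37)
11^2 = 121 ≡ 10
11^4 ≡ 10^2 = 100 ≡ 26
11^8 ≡ 26^2 = 676 ≡ 10
11^16 ≡ 10^2 = 100 ≡ 26
11^32 ≡ 26^2 = 676 ≡ 10
33 = 32 + 1, so 11^33 ≡ 10·11 ≡ 36 (mod 37)
10·36 = 360 ≡ 27 (mod 37)
27 ≡ 27 (mod 37), so the signature is genuine.

verifies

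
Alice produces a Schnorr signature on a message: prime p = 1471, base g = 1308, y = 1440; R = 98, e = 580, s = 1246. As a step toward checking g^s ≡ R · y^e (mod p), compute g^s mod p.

Squares mod 1471: 1308^1≡1308, 1308^2≡91, 1308^4≡926, 1308^8≡1354, 1308^16≡450, 1308^32≡973, 1308^64≡876, 1308^128≡985, 1308^256≡836, 1308^512≡171, 1308^1024≡1292
1246 = 1024 + 128 + 64 + 16 + 8 + 4 + 2, so 1308^1246 ≡ 1292·985·876·450·1354·926·91 ≡ 17 (mod 1471)

17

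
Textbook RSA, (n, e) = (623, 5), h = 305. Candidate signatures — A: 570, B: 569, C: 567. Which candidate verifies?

B

Candidate A: Squares mod 623: 570^1≡570, 570^2≡317, 570^4≡186; 5 = 4 + 1, so 570^5 ≡ 186·570 ≡ 110 (mod 623)
Candidate B: Squares mod 623: 569^1≡569, 569^2≡424, 569^4≡352; 5 = 4 + 1, so 569^5 ≡ 352·569 ≡ 305 (mod 623)
  → matches h = 305
Candidate C: Squares mod 623: 567^1≡567, 567^2≡21, 567^4≡441; 5 = 4 + 1, so 567^5 ≡ 441·567 ≡ 224 (mod 623)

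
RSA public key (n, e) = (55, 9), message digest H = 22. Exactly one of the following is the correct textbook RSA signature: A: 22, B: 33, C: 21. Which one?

A

Candidate A: Squares mod 55: 22^1≡22, 22^2≡44, 22^4≡11, 22^8≡11; 9 = 8 + 1, so 22^9 ≡ 11·22 ≡ 22 (mod 55)
  → matches H = 22
Candidate B: Squares mod 55: 33^1≡33, 33^2≡44, 33^4≡11, 33^8≡11; 9 = 8 + 1, so 33^9 ≡ 11·33 ≡ 33 (mod 55)
Candidate C: Squares mod 55: 21^1≡21, 21^2≡1, 21^4≡1, 21^8≡1; 9 = 8 + 1, so 21^9 ≡ 1·21 ≡ 21 (mod 55)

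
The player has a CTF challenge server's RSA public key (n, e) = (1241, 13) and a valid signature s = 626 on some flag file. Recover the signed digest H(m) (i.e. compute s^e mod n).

175

s^2 ≡ 626^2 = 391876 ≡ 961
s^4 ≡ 961^2 = 923521 ≡ 217
s^8 ≡ 217^2 = 47089 ≡ 1172
13 = 8 + 4 + 1, so s^13 ≡ 1172·217·626 ≡ 175 (mod 1241)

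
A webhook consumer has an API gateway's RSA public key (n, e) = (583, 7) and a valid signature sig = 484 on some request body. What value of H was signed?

506

Squares mod 583: sig^1≡484, sig^2≡473, sig^4≡440
7 = 4 + 2 + 1, so sig^7 ≡ 440·473·484 ≡ 506 (mod 583)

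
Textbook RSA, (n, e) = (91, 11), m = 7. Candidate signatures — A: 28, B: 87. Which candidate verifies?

Candidate A: 28^2 = 784 ≡ 56; 28^4 ≡ 56^2 = 3136 ≡ 42; 28^8 ≡ 42^2 = 1764 ≡ 35; 11 = 8 + 2 + 1, so 28^11 ≡ 35·56·28 ≡ 7 (mod 91)
  → matches m = 7
Candidate B: 87^2 = 7569 ≡ 16; 87^4 ≡ 16^2 = 256 ≡ 74; 87^8 ≡ 74^2 = 5476 ≡ 16; 11 = 8 + 2 + 1, so 87^11 ≡ 16·16·87 ≡ 68 (mod 91)

A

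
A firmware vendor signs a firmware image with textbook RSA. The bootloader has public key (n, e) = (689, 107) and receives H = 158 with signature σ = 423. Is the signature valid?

valid

Squares mod 689: σ^1≡423, σ^2≡478, σ^4≡425, σ^8≡107, σ^16≡425, σ^32≡107, σ^64≡425
107 = 64 + 32 + 8 + 2 + 1, so σ^107 ≡ 425·107·107·478·423 ≡ 158 (mod 689)
Since 158 equals the digest 158, verification succeeds.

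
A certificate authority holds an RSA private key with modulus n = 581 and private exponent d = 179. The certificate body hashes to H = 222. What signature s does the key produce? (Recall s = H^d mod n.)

H^2 ≡ 222^2 = 49284 ≡ 480
H^4 ≡ 480^2 = 230400 ≡ 324
H^8 ≡ 324^2 = 104976 ≡ 396
H^16 ≡ 396^2 = 156816 ≡ 527
H^32 ≡ 527^2 = 277729 ≡ 11
H^64 ≡ 11^2 = 121
H^128 ≡ 121^2 = 14641 ≡ 116
179 = 128 + 32 + 16 + 2 + 1, so H^179 ≡ 116·11·527·480·222 ≡ 500 (mod 581)

500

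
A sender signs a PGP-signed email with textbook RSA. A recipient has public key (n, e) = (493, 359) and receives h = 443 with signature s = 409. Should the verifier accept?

accept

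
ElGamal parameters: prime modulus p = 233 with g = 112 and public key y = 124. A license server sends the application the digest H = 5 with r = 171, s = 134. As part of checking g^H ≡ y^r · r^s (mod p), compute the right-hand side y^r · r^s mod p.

124^2 = 15376 ≡ 231
124^4 ≡ 231^2 = 53361 ≡ 4
124^8 ≡ 4^2 = 16
124^16 ≡ 16^2 = 256 ≡ 23
124^32 ≡ 23^2 = 529 ≡ 63
124^64 ≡ 63^2 = 3969 ≡ 8
124^128 ≡ 8^2 = 64
171 = 128 + 32 + 8 + 2 + 1, so 124^171 ≡ 64·63·16·231·124 ≡ 202 (mod 233)
171^2 = 29241 ≡ 116
171^4 ≡ 116^2 = 13456 ≡ 175
171^8 ≡ 175^2 = 30625 ≡ 102
171^16 ≡ 102^2 = 10404 ≡ 152
171^32 ≡ 152^2 = 23104 ≡ 37
171^64 ≡ 37^2 = 1369 ≡ 204
171^128 ≡ 204^2 = 41616 ≡ 142
134 = 128 + 4 + 2, so 171^134 ≡ 142·175·116 ≡ 157 (mod 233)
y^r · r^s ≡ 202·157 = 31714 ≡ 26 (mod 233)

26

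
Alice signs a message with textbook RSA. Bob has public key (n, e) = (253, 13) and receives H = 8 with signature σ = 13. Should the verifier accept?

accept

σ^2 ≡ 13^2 = 169
σ^4 ≡ 169^2 = 28561 ≡ 225
σ^8 ≡ 225^2 = 50625 ≡ 25
13 = 8 + 4 + 1, so σ^13 ≡ 25·225·13 ≡ 8 (mod 253)
σ^13 mod 253 = 8 matches H.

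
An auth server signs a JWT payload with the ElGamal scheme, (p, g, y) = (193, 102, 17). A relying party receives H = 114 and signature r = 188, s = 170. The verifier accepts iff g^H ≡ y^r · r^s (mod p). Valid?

Left side g^H mod p:
102^2 = 10404 ≡ 175
102^4 ≡ 175^2 = 30625 ≡ 131
102^8 ≡ 131^2 = 17161 ≡ 177
102^16 ≡ 177^2 = 31329 ≡ 63
102^32 ≡ 63^2 = 3969 ≡ 109
102^64 ≡ 109^2 = 11881 ≡ 108
114 = 64 + 32 + 16 + 2, so 102^114 ≡ 108·109·63·175 ≡ 169 (mod 193)
Right side y^r · r^s mod p:
17^2 = 289 ≡ 96
17^4 ≡ 96^2 = 9216 ≡ 145
17^8 ≡ 145^2 = 21025 ≡ 181
17^16 ≡ 181^2 = 32761 ≡ 144
17^32 ≡ 144^2 = 20736 ≡ 85
17^64 ≡ 85^2 = 7225 ≡ 84
17^128 ≡ 84^2 = 7056 ≡ 108
188 = 128 + 32 + 16 + 8 + 4, so 17^188 ≡ 108·85·144·181·145 ≡ 4 (mod 193)
188^2 = 35344 ≡ 25
188^4 ≡ 25^2 = 625 ≡ 46
188^8 ≡ 46^2 = 2116 ≡ 186
188^16 ≡ 186^2 = 34596 ≡ 49
188^32 ≡ 49^2 = 2401 ≡ 85
188^64 ≡ 85^2 = 7225 ≡ 84
188^128 ≡ 84^2 = 7056 ≡ 108
170 = 128 + 32 + 8 + 2, so 188^170 ≡ 108·85·186·25 ≡ 32 (mod 193)
4·32 = 128 ≡ 128 (mod 193)
169 ≠ 128, so verification fails.

no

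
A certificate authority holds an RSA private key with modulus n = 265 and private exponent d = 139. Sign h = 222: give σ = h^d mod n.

28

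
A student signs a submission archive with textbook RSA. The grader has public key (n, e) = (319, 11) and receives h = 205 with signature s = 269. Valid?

no

s^2 ≡ 269^2 = 72361 ≡ 267
s^4 ≡ 267^2 = 71289 ≡ 152
s^8 ≡ 152^2 = 23104 ≡ 136
11 = 8 + 2 + 1, so s^11 ≡ 136·267·269 ≡ 148 (mod 319)
s^11 mod 319 = 148, but h = 205.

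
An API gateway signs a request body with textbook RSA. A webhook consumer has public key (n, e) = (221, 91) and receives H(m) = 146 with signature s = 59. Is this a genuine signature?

forged

s^2 ≡ 59^2 = 3481 ≡ 166
s^4 ≡ 166^2 = 27556 ≡ 152
s^8 ≡ 152^2 = 23104 ≡ 120
s^16 ≡ 120^2 = 14400 ≡ 35
s^32 ≡ 35^2 = 1225 ≡ 120
s^64 ≡ 120^2 = 14400 ≡ 35
91 = 64 + 16 + 8 + 2 + 1, so s^91 ≡ 35·35·120·166·59 ≡ 19 (mod 221)
19 ≠ 146, so verification fails.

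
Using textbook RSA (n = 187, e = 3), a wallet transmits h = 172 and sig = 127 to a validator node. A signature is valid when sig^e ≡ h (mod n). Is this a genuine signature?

genuine

sig^2 ≡ 127^2 = 16129 ≡ 47
3 = 2 + 1, so sig^3 ≡ 47·127 ≡ 172 (mod 187)
sig^3 mod 187 = 172 matches h.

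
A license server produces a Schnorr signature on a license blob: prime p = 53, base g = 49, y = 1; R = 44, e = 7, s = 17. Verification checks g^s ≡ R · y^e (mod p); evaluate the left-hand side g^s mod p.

49^2 = 2401 ≡ 16
49^4 ≡ 16^2 = 256 ≡ 44
49^8 ≡ 44^2 = 1936 ≡ 28
49^16 ≡ 28^2 = 784 ≡ 42
17 = 16 + 1, so 49^17 ≡ 42·49 ≡ 44 (mod 53)

44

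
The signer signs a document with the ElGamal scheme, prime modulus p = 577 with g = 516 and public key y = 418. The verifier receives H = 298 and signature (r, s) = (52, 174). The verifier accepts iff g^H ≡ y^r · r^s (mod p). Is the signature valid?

Left side g^H mod p:
516^2 = 266256 ≡ 259
516^4 ≡ 259^2 = 67081 ≡ 149
516^8 ≡ 149^2 = 22201 ≡ 275
516^16 ≡ 275^2 = 75625 ≡ 38
516^32 ≡ 38^2 = 1444 ≡ 290
516^64 ≡ 290^2 = 84100 ≡ 435
516^128 ≡ 435^2 = 189225 ≡ 546
516^256 ≡ 546^2 = 298116 ≡ 384
298 = 256 + 32 + 8 + 2, so 516^298 ≡ 384·290·275·259 ≡ 323 (mod 577)
Right side y^r · r^s mod p:
418^2 = 174724 ≡ 470
418^4 ≡ 470^2 = 220900 ≡ 486
418^8 ≡ 486^2 = 236196 ≡ 203
418^16 ≡ 203^2 = 41209 ≡ 242
418^32 ≡ 242^2 = 58564 ≡ 287
52 = 32 + 16 + 4, so 418^52 ≡ 287·242·486 ≡ 144 (mod 577)
52^2 = 2704 ≡ 396
52^4 ≡ 396^2 = 156816 ≡ 449
52^8 ≡ 449^2 = 201601 ≡ 228
52^16 ≡ 228^2 = 51984 ≡ 54
52^32 ≡ 54^2 = 2916 ≡ 31
52^64 ≡ 31^2 = 961 ≡ 384
52^128 ≡ 384^2 = 147456 ≡ 321
174 = 128 + 32 + 8 + 4 + 2, so 52^174 ≡ 321·31·228·449·396 ≡ 439 (mod 577)
144·439 = 63216 ≡ 323 (mod 577)
323 ≡ 323 (mod 577), so the signature is genuine.

valid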